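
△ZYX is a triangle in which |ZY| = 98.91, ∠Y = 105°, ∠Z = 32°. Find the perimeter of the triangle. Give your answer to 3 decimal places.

perimeter ≈ 315.852

The third angle is ∠X = 180° − ∠Z − ∠Y = 43.00°.
Law of sines: |YX| = |ZY|·sin Z/sin X ≈ 76.854.
Law of sines: |XZ| = |ZY|·sin Y/sin X ≈ 140.09.
Semiperimeter s = (76.854+140.09+98.91)/2 = 157.93.
Perimeter = 76.854 + 140.09 + 98.91 = 315.85.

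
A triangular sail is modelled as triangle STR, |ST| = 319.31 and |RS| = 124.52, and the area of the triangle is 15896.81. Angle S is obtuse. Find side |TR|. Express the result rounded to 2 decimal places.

406.47

From area = ½·|RS|·|ST|·sin S, we get sin S = 2·area/(|RS|·|ST|) ≈ 0.79963.
Taking the obtuse solution, ∠S ≈ 126.91°.
Law of cosines then gives |TR| ≈ 406.47.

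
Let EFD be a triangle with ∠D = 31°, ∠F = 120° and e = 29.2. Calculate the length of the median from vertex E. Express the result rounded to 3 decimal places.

m_E ≈ 40.353

The third angle is ∠E = 180° − ∠F − ∠D = 29.00°.
Law of sines: f = e·sin F/sin E ≈ 52.161.
Law of sines: d = e·sin D/sin E ≈ 31.021.
Median from E: ½√(2·f² + 2·d² − e²) ≈ 40.353.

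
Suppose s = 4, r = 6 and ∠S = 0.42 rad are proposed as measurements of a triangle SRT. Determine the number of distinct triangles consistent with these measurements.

2

r·sin S = 6·sin(0.42 rad) ≈ 2.447.
Since r sin S < s < r (2.447 < 4 < 6), two triangles exist.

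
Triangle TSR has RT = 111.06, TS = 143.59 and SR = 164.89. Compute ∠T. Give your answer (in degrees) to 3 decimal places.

By the law of cosines, cos T = (RT² + TS² − SR²) / (2·RT·TS) ≈ 0.18071, so ∠T ≈ 79.59°.

∠T ≈ 79.589°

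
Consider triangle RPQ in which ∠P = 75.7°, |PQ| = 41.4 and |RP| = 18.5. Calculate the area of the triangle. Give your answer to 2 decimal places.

Area = ½·|RP|·|PQ|·sin P ≈ 371.08.

area ≈ 371.08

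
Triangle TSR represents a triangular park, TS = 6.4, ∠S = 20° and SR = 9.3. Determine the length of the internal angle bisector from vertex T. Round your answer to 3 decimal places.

t_T ≈ 2.205

By the law of cosines, RT² = TS² + SR² − 2·TS·SR·cos S = 15.589, so RT ≈ 3.9483.
Law of cosines again: cos T = (RT² + TS² − SR²)/(2·RT·TS) ≈ -0.59244, so ∠T ≈ 126.33°.
The bisector from T has length 2·RT·TS·cos(∠T/2)/(RT+TS) ≈ 2.2046.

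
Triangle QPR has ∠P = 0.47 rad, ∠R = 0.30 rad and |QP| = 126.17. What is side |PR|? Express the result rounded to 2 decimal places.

The third angle is ∠Q = π − ∠P − ∠R = 2.372 rad.
Law of sines: |PR| = |QP|·sin Q/sin R ≈ 297.21.

297.21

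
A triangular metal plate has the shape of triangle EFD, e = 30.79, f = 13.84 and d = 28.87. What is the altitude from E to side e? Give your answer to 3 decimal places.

12.917

Semiperimeter s = (30.79 + 13.84 + 28.87)/2 = 36.75.
Heron's formula: area = √(36.75·5.96·22.91·7.88) ≈ 198.85.
The altitude from E has length 2·area/e ≈ 12.917.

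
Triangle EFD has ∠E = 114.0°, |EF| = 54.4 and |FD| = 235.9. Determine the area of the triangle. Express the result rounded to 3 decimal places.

Law of sines: sin D = |EF|·sin E/|FD| ≈ 0.21067.
Since |FD| ≥ |EF|, only the acute value applies: ∠D ≈ 12.16°.
Then ∠F = 180° − ∠E − ∠D ≈ 53.84°.
Law of sines gives |DE| = |FD|·sin F/sin E ≈ 208.48.
Area = ½·|FD|·|EF|·sin F ≈ 5180.4.

area ≈ 5180.385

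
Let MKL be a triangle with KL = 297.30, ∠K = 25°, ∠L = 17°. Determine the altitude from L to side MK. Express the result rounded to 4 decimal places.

h_L ≈ 125.6444

The third angle is ∠M = 180° − ∠K − ∠L = 138.00°.
Law of sines: LM = KL·sin K/sin M ≈ 187.77.
Law of sines: MK = KL·sin L/sin M ≈ 129.9.
Area = ½·KL·LM·sin L ≈ 8160.8.
The altitude from L has length 2·area/MK ≈ 125.64.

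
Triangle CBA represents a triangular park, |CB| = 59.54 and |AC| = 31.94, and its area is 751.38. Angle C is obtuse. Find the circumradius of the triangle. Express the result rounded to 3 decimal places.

From area = ½·|AC|·|CB|·sin C, we get sin C = 2·area/(|AC|·|CB|) ≈ 0.79022.
Taking the obtuse solution, ∠C ≈ 127.79°.
Law of cosines then gives |BA| ≈ 83.042.
Circumradius = |BA|/(2 sin C) ≈ 52.544.

52.544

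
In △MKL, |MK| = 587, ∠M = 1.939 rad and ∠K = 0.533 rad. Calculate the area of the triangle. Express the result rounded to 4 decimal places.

The third angle is ∠L = π − ∠M − ∠K = 0.670 rad.
Law of sines: |KL| = |MK|·sin M/sin L ≈ 882.37.
Law of sines: |LM| = |MK|·sin K/sin L ≈ 480.56.
Area = ½·|MK|·|KL|·sin K ≈ 1.3159e+05.

area ≈ 131590.2912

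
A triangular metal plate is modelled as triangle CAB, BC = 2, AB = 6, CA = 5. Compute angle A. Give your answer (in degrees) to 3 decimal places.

∠A ≈ 18.195°

By the law of cosines, cos A = (CA² + AB² − BC²) / (2·CA·AB) ≈ 0.95000, so ∠A ≈ 18.19°.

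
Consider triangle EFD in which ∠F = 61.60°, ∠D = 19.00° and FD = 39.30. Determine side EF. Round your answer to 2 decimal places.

The third angle is ∠E = 180° − ∠F − ∠D = 99.40°.
Law of sines: EF = FD·sin D/sin E ≈ 12.969.

12.97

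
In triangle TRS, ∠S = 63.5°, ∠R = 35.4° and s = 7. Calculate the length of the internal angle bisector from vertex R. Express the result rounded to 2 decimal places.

The third angle is ∠T = 180° − ∠R − ∠S = 81.10°.
Law of sines: t = s·sin T/sin S ≈ 7.7276.
Law of sines: r = s·sin R/sin S ≈ 4.531.
The bisector from R has length 2·s·t·cos(∠R/2)/(s+t) ≈ 6.9981.

t_R ≈ 7.00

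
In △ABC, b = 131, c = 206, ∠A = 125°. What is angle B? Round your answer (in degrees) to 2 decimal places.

20.89

By the law of cosines, a² = b² + c² − 2·b·c·cos A = 90554, so a ≈ 300.92.
Law of cosines again: cos B = (c² + a² − b²)/(2·c·a) ≈ 0.93426, so ∠B ≈ 20.89°.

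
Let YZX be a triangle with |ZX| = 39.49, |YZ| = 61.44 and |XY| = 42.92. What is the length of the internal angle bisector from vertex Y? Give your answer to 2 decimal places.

By the law of cosines, cos Y = (|XY|² + |YZ|² − |ZX|²) / (2·|XY|·|YZ|) ≈ 0.76935, so ∠Y ≈ 39.70°.
The bisector from Y has length 2·|XY|·|YZ|·cos(∠Y/2)/(|XY|+|YZ|) ≈ 47.533.

t_Y ≈ 47.53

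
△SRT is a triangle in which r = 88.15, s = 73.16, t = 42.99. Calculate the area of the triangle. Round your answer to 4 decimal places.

area ≈ 1566.1069

Semiperimeter p = (73.16 + 88.15 + 42.99)/2 = 102.15.
Heron's formula: area = √(102.15·28.99·14·59.16) ≈ 1566.1.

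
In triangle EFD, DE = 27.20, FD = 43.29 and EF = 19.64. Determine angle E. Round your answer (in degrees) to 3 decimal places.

134.469

By the law of cosines, cos E = (DE² + EF² − FD²) / (2·DE·EF) ≈ -0.70053, so ∠E ≈ 134.47°.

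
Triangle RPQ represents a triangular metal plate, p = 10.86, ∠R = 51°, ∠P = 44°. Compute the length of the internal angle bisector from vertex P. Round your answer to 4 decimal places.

12.6564

The third angle is ∠Q = 180° − ∠R − ∠P = 85.00°.
Law of sines: r = p·sin R/sin P ≈ 12.15.
Law of sines: q = p·sin Q/sin P ≈ 15.574.
The bisector from P has length 2·q·r·cos(∠P/2)/(q+r) ≈ 12.656.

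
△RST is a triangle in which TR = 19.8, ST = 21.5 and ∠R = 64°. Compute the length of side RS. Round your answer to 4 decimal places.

Law of sines: sin S = TR·sin R/ST ≈ 0.82773.
Since ST ≥ TR, only the acute value applies: ∠S ≈ 55.87°.
Then ∠T = 180° − ∠R − ∠S ≈ 60.13°.
Law of sines gives RS = ST·sin T/sin R ≈ 20.744.

20.7441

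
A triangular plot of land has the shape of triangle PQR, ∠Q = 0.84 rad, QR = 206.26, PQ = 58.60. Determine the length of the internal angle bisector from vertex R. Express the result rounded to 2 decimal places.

By the law of cosines, RP² = PQ² + QR² − 2·PQ·QR·cos Q = 29842, so RP ≈ 172.75.
Law of cosines again: cos R = (QR² + RP² − PQ²)/(2·QR·RP) ≈ 0.96757, so ∠R ≈ 0.255 rad.
The bisector from R has length 2·QR·RP·cos(∠R/2)/(QR+RP) ≈ 186.49.

t_R ≈ 186.49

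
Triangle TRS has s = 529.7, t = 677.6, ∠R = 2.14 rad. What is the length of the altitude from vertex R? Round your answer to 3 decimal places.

By the law of cosines, r² = s² + t² − 2·s·t·cos R = 1.1266e+06, so r ≈ 1061.4.
Area = ½·s·t·sin R ≈ 1.5117e+05.
The altitude from R has length 2·area/r ≈ 284.84.

284.838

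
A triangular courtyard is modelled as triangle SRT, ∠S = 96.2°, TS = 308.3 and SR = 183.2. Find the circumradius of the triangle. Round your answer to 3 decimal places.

188.728

By the law of cosines, RT² = TS² + SR² − 2·TS·SR·cos S = 1.4081e+05, so RT ≈ 375.25.
Area = ½·TS·SR·sin S ≈ 28075.
Circumradius = RT/(2 sin S) ≈ 188.73.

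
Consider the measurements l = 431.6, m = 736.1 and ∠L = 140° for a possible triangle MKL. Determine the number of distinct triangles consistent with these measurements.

0

m·sin L = 736.1·sin(140°) ≈ 473.2.
Since ∠L is not acute, a triangle exists only if l > m; here l ≤ m, so there is no triangle.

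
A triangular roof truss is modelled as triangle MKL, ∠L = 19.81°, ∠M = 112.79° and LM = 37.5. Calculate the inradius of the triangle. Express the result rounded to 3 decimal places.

The third angle is ∠K = 180° − ∠L − ∠M = 47.40°.
Law of sines: KL = LM·sin M/sin K ≈ 46.967.
Law of sines: MK = LM·sin L/sin K ≈ 17.265.
Area = ½·LM·KL·sin L ≈ 298.45.
Semiperimeter s = (46.967+37.5+17.265)/2 = 50.866.
Inradius = area/s = 298.45/50.866 ≈ 5.8673.

5.867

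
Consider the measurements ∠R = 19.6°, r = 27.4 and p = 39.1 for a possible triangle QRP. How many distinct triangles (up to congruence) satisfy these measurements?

p·sin R = 39.1·sin(19.6°) ≈ 13.12.
Since p sin R < r < p (13.12 < 27.4 < 39.1), two triangles exist.

2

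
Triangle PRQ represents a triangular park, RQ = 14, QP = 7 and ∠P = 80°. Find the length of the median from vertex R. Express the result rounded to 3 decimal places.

13.249

Law of sines: sin R = QP·sin P/RQ ≈ 0.49240.
Since RQ ≥ QP, only the acute value applies: ∠R ≈ 29.50°.
Then ∠Q = 180° − ∠P − ∠R ≈ 70.50°.
Law of sines gives PR = RQ·sin Q/sin P ≈ 13.401.
Median from R: ½√(2·PR² + 2·RQ² − QP²) ≈ 13.249.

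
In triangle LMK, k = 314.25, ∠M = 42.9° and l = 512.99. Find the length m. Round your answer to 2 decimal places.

By the law of cosines, m² = k² + l² − 2·k·l·cos M = 1.2573e+05, so m ≈ 354.58.

354.58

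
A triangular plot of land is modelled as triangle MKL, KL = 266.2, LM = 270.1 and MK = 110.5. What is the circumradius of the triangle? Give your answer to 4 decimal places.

137.0931

By the law of cosines, cos M = (LM² + MK² − KL²) / (2·LM·MK) ≈ 0.23959, so ∠M ≈ 76.14°.
Circumradius = KL/(2 sin M) ≈ 137.09.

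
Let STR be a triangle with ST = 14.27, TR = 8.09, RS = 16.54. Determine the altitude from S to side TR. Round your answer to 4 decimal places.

h_S ≈ 14.2673

Semiperimeter s = (8.09 + 16.54 + 14.27)/2 = 19.45.
Heron's formula: area = √(19.45·11.36·2.91·5.18) ≈ 57.711.
The altitude from S has length 2·area/TR ≈ 14.267.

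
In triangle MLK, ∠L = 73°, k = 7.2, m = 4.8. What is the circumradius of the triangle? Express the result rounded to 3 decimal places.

By the law of cosines, l² = k² + m² − 2·k·m·cos L = 54.671, so l ≈ 7.394.
Area = ½·k·m·sin L ≈ 16.525.
Circumradius = l/(2 sin L) ≈ 3.8659.

3.866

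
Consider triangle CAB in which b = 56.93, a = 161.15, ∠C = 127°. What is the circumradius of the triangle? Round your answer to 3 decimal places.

By the law of cosines, c² = a² + b² − 2·a·b·cos C = 40253, so c ≈ 200.63.
Area = ½·a·b·sin C ≈ 3663.4.
Circumradius = c/(2 sin C) ≈ 125.61.

R ≈ 125.609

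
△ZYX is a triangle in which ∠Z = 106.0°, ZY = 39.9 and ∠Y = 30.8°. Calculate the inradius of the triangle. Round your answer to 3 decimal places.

9.101

The third angle is ∠X = 180° − ∠Z − ∠Y = 43.20°.
Law of sines: YX = ZY·sin Z/sin X ≈ 56.029.
Law of sines: XZ = ZY·sin Y/sin X ≈ 29.845.
Area = ½·ZY·YX·sin Y ≈ 572.35.
Semiperimeter s = (56.029+29.845+39.9)/2 = 62.887.
Inradius = area/s = 572.35/62.887 ≈ 9.1012.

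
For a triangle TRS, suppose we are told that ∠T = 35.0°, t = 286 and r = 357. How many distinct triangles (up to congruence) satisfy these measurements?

2

r·sin T = 357·sin(35.0°) ≈ 204.8.
Since r sin T < t < r (204.8 < 286 < 357), two triangles exist.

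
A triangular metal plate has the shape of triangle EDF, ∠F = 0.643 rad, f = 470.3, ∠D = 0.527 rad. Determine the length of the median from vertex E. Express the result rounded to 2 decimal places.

The third angle is ∠E = π − ∠D − ∠F = 1.972 rad.
Law of sines: e = f·sin E/sin F ≈ 722.2.
Law of sines: d = f·sin D/sin F ≈ 394.49.
Median from E: ½√(2·d² + 2·f² − e²) ≈ 240.85.

240.85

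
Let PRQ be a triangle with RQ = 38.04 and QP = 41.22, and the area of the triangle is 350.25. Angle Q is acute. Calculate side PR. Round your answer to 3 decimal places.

From area = ½·RQ·QP·sin Q, we get sin Q = 2·area/(RQ·QP) ≈ 0.44674.
Taking the acute solution, ∠Q ≈ 26.54°.
Law of cosines then gives PR ≈ 18.451.

18.451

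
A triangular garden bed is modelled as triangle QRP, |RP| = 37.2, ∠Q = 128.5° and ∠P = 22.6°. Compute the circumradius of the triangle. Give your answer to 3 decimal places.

The third angle is ∠R = 180° − ∠P − ∠Q = 28.90°.
Law of sines: |PQ| = |RP|·sin R/sin Q ≈ 22.972.
Law of sines: |QR| = |RP|·sin P/sin Q ≈ 18.267.
Circumradius = |RP|/(2 sin Q) ≈ 23.767.

23.767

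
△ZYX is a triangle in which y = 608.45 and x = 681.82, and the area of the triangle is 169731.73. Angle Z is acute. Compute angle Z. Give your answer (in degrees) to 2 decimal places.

From area = ½·y·x·sin Z, we get sin Z = 2·area/(y·x) ≈ 0.81827.
Taking the acute solution, ∠Z ≈ 54.91°.

∠Z ≈ 54.91°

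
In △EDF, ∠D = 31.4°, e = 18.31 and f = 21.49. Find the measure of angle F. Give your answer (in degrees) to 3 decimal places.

By the law of cosines, d² = f² + e² − 2·f·e·cos D = 125.36, so d ≈ 11.197.
Law of cosines again: cos F = (e² + d² − f²)/(2·e·d) ≈ -0.00293, so ∠F ≈ 90.17°.

90.168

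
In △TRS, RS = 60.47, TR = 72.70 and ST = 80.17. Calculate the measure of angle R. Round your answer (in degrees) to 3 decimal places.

By the law of cosines, cos R = (TR² + RS² − ST²) / (2·TR·RS) ≈ 0.28601, so ∠R ≈ 73.38°.

73.381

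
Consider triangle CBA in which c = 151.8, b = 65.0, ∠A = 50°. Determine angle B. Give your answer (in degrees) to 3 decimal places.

By the law of cosines, a² = c² + b² − 2·c·b·cos A = 14583, so a ≈ 120.76.
Law of cosines again: cos B = (a² + c² − b²)/(2·a·c) ≈ 0.91104, so ∠B ≈ 24.35°.

24.351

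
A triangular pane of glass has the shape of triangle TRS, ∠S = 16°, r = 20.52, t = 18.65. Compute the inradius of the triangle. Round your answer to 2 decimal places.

2.35

By the law of cosines, s² = t² + r² − 2·t·r·cos S = 33.147, so s ≈ 5.7573.
Area = ½·t·r·sin S ≈ 52.743.
Semiperimeter p = (18.65+20.52+5.7573)/2 = 22.464.
Inradius = area/p = 52.743/22.464 ≈ 2.3479.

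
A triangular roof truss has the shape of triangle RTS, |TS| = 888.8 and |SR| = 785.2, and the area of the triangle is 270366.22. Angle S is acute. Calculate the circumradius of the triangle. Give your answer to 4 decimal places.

From area = ½·|TS|·|SR|·sin S, we get sin S = 2·area/(|TS|·|SR|) ≈ 0.77482.
Taking the acute solution, ∠S ≈ 50.79°.
Law of cosines then gives |RT| ≈ 723.96.
Circumradius = |RT|/(2 sin S) ≈ 467.18.

467.1809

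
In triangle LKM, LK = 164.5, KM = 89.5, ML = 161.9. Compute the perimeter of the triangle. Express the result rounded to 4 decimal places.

415.9000

Perimeter = 89.5 + 161.9 + 164.5 = 415.9.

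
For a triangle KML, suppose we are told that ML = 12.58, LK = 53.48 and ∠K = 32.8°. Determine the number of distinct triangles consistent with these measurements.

0

LK·sin K = 53.48·sin(32.8°) ≈ 28.97.
Since ML = 12.58 < 28.97 = LK sin K, no triangle exists.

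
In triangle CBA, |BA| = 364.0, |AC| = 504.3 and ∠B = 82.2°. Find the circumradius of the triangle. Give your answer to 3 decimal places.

Law of sines: sin C = |BA|·sin B/|AC| ≈ 0.71511.
Since |AC| ≥ |BA|, only the acute value applies: ∠C ≈ 45.65°.
Then ∠A = 180° − ∠B − ∠C ≈ 52.15°.
Law of sines gives |CB| = |AC|·sin A/sin B ≈ 401.91.
Circumradius = |AC|/(2 sin B) ≈ 254.5.

254.505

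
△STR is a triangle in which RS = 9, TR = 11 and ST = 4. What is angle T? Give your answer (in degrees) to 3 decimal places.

By the law of cosines, cos T = (ST² + TR² − RS²) / (2·ST·TR) ≈ 0.63636, so ∠T ≈ 50.48°.

∠T ≈ 50.479°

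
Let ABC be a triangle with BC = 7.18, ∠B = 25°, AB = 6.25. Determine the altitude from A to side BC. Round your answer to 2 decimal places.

By the law of cosines, CA² = AB² + BC² − 2·AB·BC·cos B = 9.2738, so CA ≈ 3.0453.
Area = ½·AB·BC·sin B ≈ 9.4825.
The altitude from A has length 2·area/BC ≈ 2.6414.

2.64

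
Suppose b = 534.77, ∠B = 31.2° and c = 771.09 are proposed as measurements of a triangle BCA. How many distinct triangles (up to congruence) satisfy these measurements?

c·sin B = 771.09·sin(31.2°) ≈ 399.4.
Since c sin B < b < c (399.4 < 534.77 < 771.09), two triangles exist.

2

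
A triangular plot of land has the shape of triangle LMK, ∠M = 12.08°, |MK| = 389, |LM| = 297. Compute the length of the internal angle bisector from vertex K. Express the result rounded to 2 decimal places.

By the law of cosines, |KL|² = |LM|² + |MK|² − 2·|LM|·|MK|·cos M = 13581, so |KL| ≈ 116.54.
Law of cosines again: cos K = (|MK|² + |KL|² − |LM|²)/(2·|MK|·|KL|) ≈ 0.84589, so ∠K ≈ 32.23°.
The bisector from K has length 2·|MK|·|KL|·cos(∠K/2)/(|MK|+|KL|) ≈ 172.3.

172.30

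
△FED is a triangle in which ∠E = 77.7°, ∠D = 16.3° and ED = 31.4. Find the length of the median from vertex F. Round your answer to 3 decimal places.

m_F ≈ 16.292

The third angle is ∠F = 180° − ∠E − ∠D = 86.00°.
Law of sines: DF = ED·sin E/sin F ≈ 30.754.
Law of sines: FE = ED·sin D/sin F ≈ 8.8345.
Median from F: ½√(2·DF² + 2·FE² − ED²) ≈ 16.292.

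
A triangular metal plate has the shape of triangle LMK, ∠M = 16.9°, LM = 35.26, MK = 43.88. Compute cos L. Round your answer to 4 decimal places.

By the law of cosines, KL² = LM² + MK² − 2·LM·MK·cos M = 207.94, so KL ≈ 14.42.
Law of cosines again: cos L = (KL² + LM² − MK²)/(2·KL·LM) ≈ -0.46636, so ∠L ≈ 117.80°.

cos L ≈ -0.4664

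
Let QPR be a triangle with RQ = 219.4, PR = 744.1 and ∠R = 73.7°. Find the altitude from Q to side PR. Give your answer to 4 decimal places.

By the law of cosines, QP² = PR² + RQ² − 2·PR·RQ·cos R = 5.1018e+05, so QP ≈ 714.27.
Area = ½·PR·RQ·sin R ≈ 78347.
The altitude from Q has length 2·area/PR ≈ 210.58.

210.5813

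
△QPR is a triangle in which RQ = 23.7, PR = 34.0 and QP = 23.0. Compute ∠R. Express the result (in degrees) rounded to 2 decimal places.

By the law of cosines, cos R = (PR² + RQ² − QP²) / (2·PR·RQ) ≈ 0.73758, so ∠R ≈ 42.47°.

42.47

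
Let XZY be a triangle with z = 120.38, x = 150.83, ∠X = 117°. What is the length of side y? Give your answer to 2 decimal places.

51.39

Law of sines: sin Z = z·sin X/x ≈ 0.71113.
Since x ≥ z, only the acute value applies: ∠Z ≈ 45.33°.
Then ∠Y = 180° − ∠X − ∠Z ≈ 17.67°.
Law of sines gives y = x·sin Y/sin X ≈ 51.392.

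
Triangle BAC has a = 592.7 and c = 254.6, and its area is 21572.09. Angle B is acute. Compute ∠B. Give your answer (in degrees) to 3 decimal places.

16.613

From area = ½·a·c·sin B, we get sin B = 2·area/(a·c) ≈ 0.28591.
Taking the acute solution, ∠B ≈ 16.61°.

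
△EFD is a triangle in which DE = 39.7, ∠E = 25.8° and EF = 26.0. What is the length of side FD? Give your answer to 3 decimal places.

19.836

By the law of cosines, FD² = DE² + EF² − 2·DE·EF·cos E = 393.47, so FD ≈ 19.836.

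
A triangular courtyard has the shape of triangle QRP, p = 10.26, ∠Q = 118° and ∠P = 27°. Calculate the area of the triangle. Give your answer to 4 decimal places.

area ≈ 58.7143

The third angle is ∠R = 180° − ∠P − ∠Q = 35.00°.
Law of sines: q = p·sin Q/sin P ≈ 19.954.
Law of sines: r = p·sin R/sin P ≈ 12.963.
Area = ½·p·q·sin R ≈ 58.714.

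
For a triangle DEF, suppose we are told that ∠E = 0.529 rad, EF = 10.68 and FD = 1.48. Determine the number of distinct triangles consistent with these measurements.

0

EF·sin E = 10.68·sin(0.529 rad) ≈ 5.39.
Since FD = 1.48 < 5.39 = EF sin E, no triangle exists.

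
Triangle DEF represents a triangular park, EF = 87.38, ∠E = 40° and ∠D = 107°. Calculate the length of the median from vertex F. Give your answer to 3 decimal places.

70.166

The third angle is ∠F = 180° − ∠D − ∠E = 33.00°.
Law of sines: FD = EF·sin E/sin D ≈ 58.733.
Law of sines: DE = EF·sin F/sin D ≈ 49.765.
Median from F: ½√(2·EF² + 2·FD² − DE²) ≈ 70.166.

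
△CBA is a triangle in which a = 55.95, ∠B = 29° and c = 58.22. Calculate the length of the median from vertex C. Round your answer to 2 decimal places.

By the law of cosines, b² = a² + c² − 2·a·c·cos B = 821.98, so b ≈ 28.67.
Median from C: ½√(2·b² + 2·a² − c²) ≈ 33.598.

33.60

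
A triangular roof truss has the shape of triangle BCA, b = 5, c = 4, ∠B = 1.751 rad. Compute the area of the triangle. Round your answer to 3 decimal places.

area ≈ 4.658

Law of sines: sin C = c·sin B/b ≈ 0.78705.
Since b ≥ c, only the acute value applies: ∠C ≈ 0.906 rad.
Then ∠A = π − ∠B − ∠C ≈ 0.485 rad.
Law of sines gives a = b·sin A/sin B ≈ 2.3676.
Area = ½·b·c·sin A ≈ 4.6584.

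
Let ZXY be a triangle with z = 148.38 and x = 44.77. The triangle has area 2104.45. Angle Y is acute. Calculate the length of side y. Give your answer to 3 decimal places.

From area = ½·z·x·sin Y, we get sin Y = 2·area/(z·x) ≈ 0.63359.
Taking the acute solution, ∠Y ≈ 39.32°.
Law of cosines then gives y ≈ 117.23.

117.226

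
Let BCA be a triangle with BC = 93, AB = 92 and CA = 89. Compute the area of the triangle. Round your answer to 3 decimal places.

3608.390

Semiperimeter s = (89 + 92 + 93)/2 = 137.
Heron's formula: area = √(137·48·45·44) ≈ 3608.4.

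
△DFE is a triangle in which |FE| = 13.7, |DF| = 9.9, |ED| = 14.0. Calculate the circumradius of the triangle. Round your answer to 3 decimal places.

7.417

By the law of cosines, cos D = (|ED|² + |DF|² − |FE|²) / (2·|ED|·|DF|) ≈ 0.38355, so ∠D ≈ 1.177 rad.
Circumradius = |FE|/(2 sin D) ≈ 7.4173.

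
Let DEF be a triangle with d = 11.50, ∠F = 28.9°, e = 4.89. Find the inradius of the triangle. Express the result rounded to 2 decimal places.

By the law of cosines, f² = d² + e² − 2·d·e·cos F = 57.699, so f ≈ 7.596.
Area = ½·d·e·sin F ≈ 13.589.
Semiperimeter s = (11.5+4.89+7.596)/2 = 11.993.
Inradius = area/s = 13.589/11.993 ≈ 1.1331.

1.13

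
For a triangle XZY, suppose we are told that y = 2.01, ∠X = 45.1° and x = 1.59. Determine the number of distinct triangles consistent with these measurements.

2

y·sin X = 2.01·sin(45.1°) ≈ 1.424.
Since y sin X < x < y (1.424 < 1.59 < 2.01), two triangles exist.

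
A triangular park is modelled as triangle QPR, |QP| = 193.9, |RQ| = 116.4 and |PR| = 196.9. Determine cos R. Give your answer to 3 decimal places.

cos R ≈ 0.321

By the law of cosines, cos R = (|PR|² + |RQ|² − |QP|²) / (2·|PR|·|RQ|) ≈ 0.32116, so ∠R ≈ 1.244 rad.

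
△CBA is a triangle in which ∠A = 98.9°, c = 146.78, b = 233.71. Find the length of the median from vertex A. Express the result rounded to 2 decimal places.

By the law of cosines, a² = c² + b² − 2·c·b·cos A = 86779, so a ≈ 294.58.
Median from A: ½√(2·c² + 2·b² − a²) ≈ 128.01.

m_A ≈ 128.01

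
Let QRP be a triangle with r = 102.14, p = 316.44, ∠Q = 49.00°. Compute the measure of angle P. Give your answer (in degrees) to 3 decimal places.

∠P ≈ 113.826°

By the law of cosines, q² = r² + p² − 2·r·p·cos Q = 68158, so q ≈ 261.07.
Law of cosines again: cos P = (q² + r² − p²)/(2·q·r) ≈ -0.40397, so ∠P ≈ 113.83°.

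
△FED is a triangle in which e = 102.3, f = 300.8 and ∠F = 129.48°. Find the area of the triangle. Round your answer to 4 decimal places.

area ≈ 8891.2139

Law of sines: sin E = e·sin F/f ≈ 0.26250.
Since f ≥ e, only the acute value applies: ∠E ≈ 15.22°.
Then ∠D = 180° − ∠F − ∠E ≈ 35.30°.
Law of sines gives d = f·sin D/sin F ≈ 225.21.
Area = ½·f·e·sin D ≈ 8891.2.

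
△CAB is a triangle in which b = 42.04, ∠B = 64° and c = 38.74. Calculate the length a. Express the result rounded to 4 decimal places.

Law of sines: sin C = c·sin B/b ≈ 0.82824.
Since b ≥ c, only the acute value applies: ∠C ≈ 55.92°.
Then ∠A = 180° − ∠B − ∠C ≈ 60.08°.
Law of sines gives a = b·sin A/sin B ≈ 40.54.

40.5405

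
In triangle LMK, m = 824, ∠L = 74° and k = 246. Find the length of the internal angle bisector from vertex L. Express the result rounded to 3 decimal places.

By the law of cosines, l² = m² + k² − 2·m·k·cos L = 6.2775e+05, so l ≈ 792.3.
The bisector from L has length 2·m·k·cos(∠L/2)/(m+k) ≈ 302.59.

302.592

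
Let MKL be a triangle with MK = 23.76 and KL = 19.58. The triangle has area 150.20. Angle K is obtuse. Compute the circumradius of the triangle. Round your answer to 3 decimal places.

R ≈ 31.533

From area = ½·MK·KL·sin K, we get sin K = 2·area/(MK·KL) ≈ 0.64571.
Taking the obtuse solution, ∠K ≈ 2.440 rad.
Law of cosines then gives LM ≈ 40.723.
Circumradius = LM/(2 sin K) ≈ 31.533.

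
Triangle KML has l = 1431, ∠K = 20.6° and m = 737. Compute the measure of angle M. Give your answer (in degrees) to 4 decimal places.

∠M ≈ 19.2841°

By the law of cosines, k² = m² + l² − 2·m·l·cos K = 6.1651e+05, so k ≈ 785.18.
Law of cosines again: cos M = (l² + k² − m²)/(2·l·k) ≈ 0.94389, so ∠M ≈ 19.28°.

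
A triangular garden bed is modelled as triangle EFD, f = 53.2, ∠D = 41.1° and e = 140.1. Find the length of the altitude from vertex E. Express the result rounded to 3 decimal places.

By the law of cosines, d² = e² + f² − 2·e·f·cos D = 11225, so d ≈ 105.95.
Area = ½·e·f·sin D ≈ 2449.8.
The altitude from E has length 2·area/e ≈ 34.972.

h_E ≈ 34.972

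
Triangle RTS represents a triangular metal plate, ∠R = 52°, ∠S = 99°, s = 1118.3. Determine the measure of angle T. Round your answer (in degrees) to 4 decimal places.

The third angle is ∠T = 180° − ∠S − ∠R = 29.00°.

∠T ≈ 29.0000°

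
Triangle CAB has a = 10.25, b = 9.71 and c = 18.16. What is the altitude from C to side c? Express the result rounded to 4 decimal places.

4.1399

Semiperimeter s = (18.16 + 10.25 + 9.71)/2 = 19.06.
Heron's formula: area = √(19.06·0.9·8.81·9.35) ≈ 37.59.
The altitude from C has length 2·area/c ≈ 4.1399.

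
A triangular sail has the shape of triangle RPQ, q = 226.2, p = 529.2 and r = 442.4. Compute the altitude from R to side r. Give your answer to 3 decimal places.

h_R ≈ 223.072

Semiperimeter s = (442.4 + 529.2 + 226.2)/2 = 598.9.
Heron's formula: area = √(598.9·156.5·69.7·372.7) ≈ 49344.
The altitude from R has length 2·area/r ≈ 223.07.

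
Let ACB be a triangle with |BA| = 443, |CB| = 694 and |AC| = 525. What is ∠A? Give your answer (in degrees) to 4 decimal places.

∠A ≈ 91.2025°

By the law of cosines, cos A = (|BA|² + |AC|² − |CB|²) / (2·|BA|·|AC|) ≈ -0.02099, so ∠A ≈ 91.20°.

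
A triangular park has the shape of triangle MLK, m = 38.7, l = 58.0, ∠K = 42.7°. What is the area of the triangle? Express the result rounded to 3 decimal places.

Area = ½·m·l·sin K ≈ 761.1.

area ≈ 761.099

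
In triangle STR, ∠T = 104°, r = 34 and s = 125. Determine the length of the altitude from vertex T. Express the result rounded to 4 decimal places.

h_T ≈ 30.0458

By the law of cosines, t² = r² + s² − 2·r·s·cos T = 18837, so t ≈ 137.25.
Area = ½·r·s·sin T ≈ 2061.9.
The altitude from T has length 2·area/t ≈ 30.046.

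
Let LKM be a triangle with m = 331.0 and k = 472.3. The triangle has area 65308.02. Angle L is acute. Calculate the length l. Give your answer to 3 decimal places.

401.032

From area = ½·k·m·sin L, we get sin L = 2·area/(k·m) ≈ 0.83551.
Taking the acute solution, ∠L ≈ 56.67°.
Law of cosines then gives l ≈ 401.03.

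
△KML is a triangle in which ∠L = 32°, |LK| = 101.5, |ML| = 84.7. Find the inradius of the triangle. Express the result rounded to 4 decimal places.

By the law of cosines, |KM|² = |ML|² + |LK|² − 2·|ML|·|LK|·cos L = 2894.9, so |KM| ≈ 53.804.
Area = ½·|ML|·|LK|·sin L ≈ 2277.9.
Semiperimeter s = (84.7+101.5+53.804)/2 = 120.
Inradius = area/s = 2277.9/120 ≈ 18.982.

r ≈ 18.9819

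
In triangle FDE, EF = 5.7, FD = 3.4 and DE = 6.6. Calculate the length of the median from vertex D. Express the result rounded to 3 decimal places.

4.409

Median from D: ½√(2·FD² + 2·DE² − EF²) ≈ 4.4088.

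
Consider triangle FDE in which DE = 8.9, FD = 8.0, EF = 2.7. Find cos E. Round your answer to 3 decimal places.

0.468

By the law of cosines, cos E = (DE² + EF² − FD²) / (2·DE·EF) ≈ 0.46816, so ∠E ≈ 62.08°.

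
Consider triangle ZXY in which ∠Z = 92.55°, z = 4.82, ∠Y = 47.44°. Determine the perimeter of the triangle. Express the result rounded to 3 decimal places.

perimeter ≈ 11.476

The third angle is ∠X = 180° − ∠Y − ∠Z = 40.01°.
Law of sines: x = z·sin X/sin Z ≈ 3.102.
Law of sines: y = z·sin Y/sin Z ≈ 3.5538.
Semiperimeter s = (4.82+3.102+3.5538)/2 = 5.7379.
Perimeter = 4.82 + 3.102 + 3.5538 = 11.476.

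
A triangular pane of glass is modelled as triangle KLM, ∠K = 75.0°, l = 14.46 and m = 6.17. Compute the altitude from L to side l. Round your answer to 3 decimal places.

By the law of cosines, k² = l² + m² − 2·l·m·cos K = 200.98, so k ≈ 14.177.
Area = ½·l·m·sin K ≈ 43.089.
The altitude from L has length 2·area/l ≈ 5.9598.

5.960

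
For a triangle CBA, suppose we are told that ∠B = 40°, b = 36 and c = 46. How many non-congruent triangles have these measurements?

c·sin B = 46·sin(40°) ≈ 29.57.
Since c sin B < b < c (29.57 < 36 < 46), two triangles exist.

2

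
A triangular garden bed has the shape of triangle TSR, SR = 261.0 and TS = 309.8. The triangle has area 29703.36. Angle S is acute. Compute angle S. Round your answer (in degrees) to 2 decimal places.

∠S ≈ 47.28°

From area = ½·TS·SR·sin S, we get sin S = 2·area/(TS·SR) ≈ 0.73471.
Taking the acute solution, ∠S ≈ 47.28°.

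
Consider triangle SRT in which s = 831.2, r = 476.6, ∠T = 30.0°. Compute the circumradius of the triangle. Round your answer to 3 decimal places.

By the law of cosines, t² = s² + r² − 2·s·r·cos T = 2.3189e+05, so t ≈ 481.55.
Area = ½·s·r·sin T ≈ 99037.
Circumradius = t/(2 sin T) ≈ 481.55.

481.549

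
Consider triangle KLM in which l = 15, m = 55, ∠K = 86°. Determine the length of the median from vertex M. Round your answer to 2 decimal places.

By the law of cosines, k² = l² + m² − 2·l·m·cos K = 3134.9, so k ≈ 55.99.
Median from M: ½√(2·k² + 2·l² − m²) ≈ 30.392.

m_M ≈ 30.39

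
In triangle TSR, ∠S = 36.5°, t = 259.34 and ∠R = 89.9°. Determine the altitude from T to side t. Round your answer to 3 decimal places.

h_T ≈ 191.654

The third angle is ∠T = 180° − ∠S − ∠R = 53.60°.
Law of sines: s = t·sin S/sin T ≈ 191.65.
Law of sines: r = t·sin R/sin T ≈ 322.2.
Area = ½·t·s·sin R ≈ 24852.
The altitude from T has length 2·area/t ≈ 191.65.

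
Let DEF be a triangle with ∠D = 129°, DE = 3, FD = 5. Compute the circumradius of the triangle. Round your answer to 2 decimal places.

4.68

By the law of cosines, EF² = FD² + DE² − 2·FD·DE·cos D = 52.88, so EF ≈ 7.2718.
Area = ½·FD·DE·sin D ≈ 5.8286.
Circumradius = EF/(2 sin D) ≈ 4.6786.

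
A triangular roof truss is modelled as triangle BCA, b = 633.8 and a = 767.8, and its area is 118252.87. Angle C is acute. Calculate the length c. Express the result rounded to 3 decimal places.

From area = ½·a·b·sin C, we get sin C = 2·area/(a·b) ≈ 0.48601.
Taking the acute solution, ∠C ≈ 29.08°.
Law of cosines then gives c ≈ 375.01.

375.007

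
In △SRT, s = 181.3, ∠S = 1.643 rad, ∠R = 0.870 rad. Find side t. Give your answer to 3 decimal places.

106.884

The third angle is ∠T = π − ∠S − ∠R = 0.629 rad.
Law of sines: t = s·sin T/sin S ≈ 106.88.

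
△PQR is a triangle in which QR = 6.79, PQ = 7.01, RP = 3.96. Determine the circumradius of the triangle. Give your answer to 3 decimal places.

3.606

By the law of cosines, cos P = (RP² + PQ² − QR²) / (2·RP·PQ) ≈ 0.33714, so ∠P ≈ 1.227 rad.
Circumradius = QR/(2 sin P) ≈ 3.6061.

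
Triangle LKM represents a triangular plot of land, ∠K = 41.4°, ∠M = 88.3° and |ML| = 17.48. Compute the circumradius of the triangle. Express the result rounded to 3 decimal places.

The third angle is ∠L = 180° − ∠K − ∠M = 50.30°.
Law of sines: |KM| = |ML|·sin L/sin K ≈ 20.337.
Law of sines: |LK| = |ML|·sin M/sin K ≈ 26.421.
Circumradius = |ML|/(2 sin K) ≈ 13.216.

R ≈ 13.216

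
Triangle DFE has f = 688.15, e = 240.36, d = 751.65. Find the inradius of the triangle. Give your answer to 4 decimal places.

r ≈ 97.9345

Semiperimeter s = (751.65 + 688.15 + 240.36)/2 = 840.08.
Heron's formula: area = √(840.08·88.43·151.93·599.72) ≈ 82273.
Inradius = area/s = 82273/840.08 ≈ 97.934.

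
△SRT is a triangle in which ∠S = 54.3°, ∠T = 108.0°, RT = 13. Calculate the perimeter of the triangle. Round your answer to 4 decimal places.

perimeter ≈ 33.0917

The third angle is ∠R = 180° − ∠T − ∠S = 17.70°.
Law of sines: TS = RT·sin R/sin S ≈ 4.867.
Law of sines: SR = RT·sin T/sin S ≈ 15.225.
Semiperimeter s = (13+4.867+15.225)/2 = 16.546.
Perimeter = 13 + 4.867 + 15.225 = 33.092.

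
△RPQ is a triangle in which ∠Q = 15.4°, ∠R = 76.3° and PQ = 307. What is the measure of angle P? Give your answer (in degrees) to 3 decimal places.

∠P ≈ 88.300°

The third angle is ∠P = 180° − ∠Q − ∠R = 88.30°.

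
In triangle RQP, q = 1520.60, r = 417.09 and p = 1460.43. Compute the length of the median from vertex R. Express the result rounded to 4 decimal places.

Median from R: ½√(2·q² + 2·p² − r²) ≈ 1476.2.

m_R ≈ 1476.1602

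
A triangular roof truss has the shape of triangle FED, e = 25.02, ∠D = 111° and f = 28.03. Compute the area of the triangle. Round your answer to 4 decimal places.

Area = ½·f·e·sin D ≈ 327.36.

327.3649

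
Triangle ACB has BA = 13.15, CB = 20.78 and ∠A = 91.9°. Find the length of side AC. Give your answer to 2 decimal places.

Law of sines: sin C = BA·sin A/CB ≈ 0.63247.
Since CB ≥ BA, only the acute value applies: ∠C ≈ 39.23°.
Then ∠B = 180° − ∠A − ∠C ≈ 48.87°.
Law of sines gives AC = CB·sin B/sin A ≈ 15.66.

15.66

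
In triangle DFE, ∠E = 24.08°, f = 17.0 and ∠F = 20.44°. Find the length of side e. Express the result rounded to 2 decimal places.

19.86

The third angle is ∠D = 180° − ∠F − ∠E = 135.48°.
Law of sines: e = f·sin E/sin F ≈ 19.862.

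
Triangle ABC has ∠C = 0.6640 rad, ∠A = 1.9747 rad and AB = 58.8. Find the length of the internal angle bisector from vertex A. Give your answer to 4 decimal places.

The third angle is ∠B = π − ∠C − ∠A = 0.5029 rad.
Law of sines: BC = AB·sin A/sin C ≈ 87.735.
Law of sines: CA = AB·sin B/sin C ≈ 45.985.
The bisector from A has length 2·CA·AB·cos(∠A/2)/(CA+AB) ≈ 28.432.

28.4316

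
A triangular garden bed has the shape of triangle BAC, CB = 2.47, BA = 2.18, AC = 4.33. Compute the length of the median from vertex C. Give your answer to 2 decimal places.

3.35

Median from C: ½√(2·AC² + 2·CB² − BA²) ≈ 3.3521.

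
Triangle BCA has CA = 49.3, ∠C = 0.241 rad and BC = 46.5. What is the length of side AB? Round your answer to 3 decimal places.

11.847

By the law of cosines, AB² = BC² + CA² − 2·BC·CA·cos C = 140.34, so AB ≈ 11.847.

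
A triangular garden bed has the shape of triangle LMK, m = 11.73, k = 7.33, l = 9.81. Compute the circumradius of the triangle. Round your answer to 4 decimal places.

R ≈ 5.8868

By the law of cosines, cos L = (m² + k² − l²) / (2·m·k) ≈ 0.55295, so ∠L ≈ 56.43°.
Circumradius = l/(2 sin L) ≈ 5.8868.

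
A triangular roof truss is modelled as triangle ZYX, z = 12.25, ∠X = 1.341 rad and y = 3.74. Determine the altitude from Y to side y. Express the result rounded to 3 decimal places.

h_Y ≈ 11.928

By the law of cosines, x² = z² + y² − 2·z·y·cos X = 143.18, so x ≈ 11.966.
Area = ½·z·y·sin X ≈ 22.305.
The altitude from Y has length 2·area/y ≈ 11.928.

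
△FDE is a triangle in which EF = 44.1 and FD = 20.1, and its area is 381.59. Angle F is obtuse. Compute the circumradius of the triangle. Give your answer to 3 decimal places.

R ≈ 33.110

From area = ½·EF·FD·sin F, we get sin F = 2·area/(EF·FD) ≈ 0.86098.
Taking the obtuse solution, ∠F ≈ 120.57°.
Law of cosines then gives DE ≈ 57.014.
Circumradius = DE/(2 sin F) ≈ 33.11.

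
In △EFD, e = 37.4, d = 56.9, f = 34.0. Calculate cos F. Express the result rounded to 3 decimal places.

cos F ≈ 0.818

By the law of cosines, cos F = (d² + e² − f²) / (2·d·e) ≈ 0.81773, so ∠F ≈ 35.14°.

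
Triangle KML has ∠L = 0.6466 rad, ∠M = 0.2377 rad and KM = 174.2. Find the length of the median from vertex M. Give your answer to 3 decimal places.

The third angle is ∠K = π − ∠M − ∠L = 2.2573 rad.
Law of sines: ML = KM·sin K/sin L ≈ 223.64.
Law of sines: LK = KM·sin M/sin L ≈ 68.083.
Median from M: ½√(2·KM² + 2·ML² − LK²) ≈ 197.54.

m_M ≈ 197.539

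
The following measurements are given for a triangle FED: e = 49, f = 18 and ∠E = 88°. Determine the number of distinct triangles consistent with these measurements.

f·sin E = 18·sin(88°) ≈ 17.99.
Since e ≥ f, exactly one triangle exists.

1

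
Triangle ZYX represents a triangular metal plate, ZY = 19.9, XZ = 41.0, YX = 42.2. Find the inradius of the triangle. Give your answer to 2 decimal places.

Semiperimeter s = (42.2 + 41 + 19.9)/2 = 51.55.
Heron's formula: area = √(51.55·9.35·10.55·31.65) ≈ 401.17.
Inradius = area/s = 401.17/51.55 ≈ 7.7822.

7.78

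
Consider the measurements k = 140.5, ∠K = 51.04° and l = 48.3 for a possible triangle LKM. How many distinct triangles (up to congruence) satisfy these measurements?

1

l·sin K = 48.3·sin(51.04°) ≈ 37.56.
Since k ≥ l, exactly one triangle exists.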